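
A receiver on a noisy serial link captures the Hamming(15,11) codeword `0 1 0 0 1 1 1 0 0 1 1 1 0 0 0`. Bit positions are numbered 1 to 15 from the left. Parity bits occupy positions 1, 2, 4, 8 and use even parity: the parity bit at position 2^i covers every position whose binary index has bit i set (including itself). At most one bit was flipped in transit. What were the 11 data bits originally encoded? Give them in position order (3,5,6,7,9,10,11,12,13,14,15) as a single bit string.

01110101000

s1: b1⊕b3⊕b5⊕b7⊕b9⊕b11⊕b13⊕b15 = 0⊕0⊕1⊕1⊕0⊕1⊕0⊕0 = 1
s2: b2⊕b3⊕b6⊕b7⊕b10⊕b11⊕b14⊕b15 = 1⊕0⊕1⊕1⊕1⊕1⊕0⊕0 = 1
s4: b4⊕b5⊕b6⊕b7⊕b12⊕b13⊕b14⊕b15 = 0⊕1⊕1⊕1⊕1⊕0⊕0⊕0 = 0
s8: b8⊕b9⊕b10⊕b11⊕b12⊕b13⊕b14⊕b15 = 0⊕0⊕1⊕1⊕1⊕0⊕0⊕0 = 1
Syndrome (s8...s1) = 1011 → position 11.
Flip bit 11: corrected codeword = 010011100101000
Data bits at positions 3,5,6,7,9,10,11,12,13,14,15: 01110101000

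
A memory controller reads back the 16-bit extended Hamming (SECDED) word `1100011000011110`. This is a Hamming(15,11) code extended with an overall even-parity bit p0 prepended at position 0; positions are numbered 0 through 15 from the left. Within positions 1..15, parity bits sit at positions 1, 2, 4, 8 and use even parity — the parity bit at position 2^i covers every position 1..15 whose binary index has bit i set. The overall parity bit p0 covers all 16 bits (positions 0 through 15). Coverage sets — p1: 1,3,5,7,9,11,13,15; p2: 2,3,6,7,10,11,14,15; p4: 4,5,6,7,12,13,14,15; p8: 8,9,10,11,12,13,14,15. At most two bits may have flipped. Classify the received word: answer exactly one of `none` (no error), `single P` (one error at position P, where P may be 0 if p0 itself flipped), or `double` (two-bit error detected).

s1: b1⊕b3⊕b5⊕b7⊕b9⊕b11⊕b13⊕b15 = 1⊕0⊕1⊕0⊕0⊕1⊕1⊕0 = 0
s2: b2⊕b3⊕b6⊕b7⊕b10⊕b11⊕b14⊕b15 = 0⊕0⊕1⊕0⊕0⊕1⊕1⊕0 = 1
s4: b4⊕b5⊕b6⊕b7⊕b12⊕b13⊕b14⊕b15 = 0⊕1⊕1⊕0⊕1⊕1⊕1⊕0 = 1
s8: b8⊕b9⊕b10⊕b11⊕b12⊕b13⊕b14⊕b15 = 0⊕0⊕0⊕1⊕1⊕1⊕1⊕0 = 0
Syndrome (s8...s1) = 0110 → position 6.
Overall parity (XOR of all 16 bits, including p0): 1⊕1⊕0⊕0⊕0⊕1⊕1⊕0⊕0⊕0⊕0⊕1⊕1⊕1⊕1⊕0 = 0
Overall=0, syndrome position=6 → double-bit error detected (uncorrectable).

double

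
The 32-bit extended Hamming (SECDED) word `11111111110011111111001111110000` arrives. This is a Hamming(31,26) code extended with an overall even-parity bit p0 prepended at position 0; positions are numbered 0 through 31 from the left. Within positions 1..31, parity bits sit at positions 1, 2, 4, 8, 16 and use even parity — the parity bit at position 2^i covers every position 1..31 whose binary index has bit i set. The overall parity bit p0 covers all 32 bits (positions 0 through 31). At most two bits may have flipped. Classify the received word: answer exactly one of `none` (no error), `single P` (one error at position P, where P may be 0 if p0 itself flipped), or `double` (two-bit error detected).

s1: b1⊕b3⊕b5⊕b7⊕b9⊕b11⊕b13⊕b15⊕b17⊕b19⊕b21⊕b23⊕b25⊕b27⊕b29⊕b31 = 1⊕1⊕1⊕1⊕1⊕0⊕1⊕1⊕1⊕1⊕0⊕1⊕1⊕1⊕0⊕0 = 0
s2: b2⊕b3⊕b6⊕b7⊕b10⊕b11⊕b14⊕b15⊕b18⊕b19⊕b22⊕b23⊕b26⊕b27⊕b30⊕b31 = 1⊕1⊕1⊕1⊕0⊕0⊕1⊕1⊕1⊕1⊕1⊕1⊕1⊕1⊕0⊕0 = 0
s4: b4⊕b5⊕b6⊕b7⊕b12⊕b13⊕b14⊕b15⊕b20⊕b21⊕b22⊕b23⊕b28⊕b29⊕b30⊕b31 = 1⊕1⊕1⊕1⊕1⊕1⊕1⊕1⊕0⊕0⊕1⊕1⊕0⊕0⊕0⊕0 = 0
s8: b8⊕b9⊕b10⊕b11⊕b12⊕b13⊕b14⊕b15⊕b24⊕b25⊕b26⊕b27⊕b28⊕b29⊕b30⊕b31 = 1⊕1⊕0⊕0⊕1⊕1⊕1⊕1⊕1⊕1⊕1⊕1⊕0⊕0⊕0⊕0 = 0
s16: b16⊕b17⊕b18⊕b19⊕b20⊕b21⊕b22⊕b23⊕b24⊕b25⊕b26⊕b27⊕b28⊕b29⊕b30⊕b31 = 1⊕1⊕1⊕1⊕0⊕0⊕1⊕1⊕1⊕1⊕1⊕1⊕0⊕0⊕0⊕0 = 0
Syndrome (s16...s1) = 00000 → position 0 (no error).
Overall parity (XOR of all 32 bits, including p0): 1⊕1⊕1⊕1⊕1⊕1⊕1⊕1⊕1⊕1⊕0⊕0⊕1⊕1⊕1⊕1⊕1⊕1⊕1⊕1⊕0⊕0⊕1⊕1⊕1⊕1⊕1⊕1⊕0⊕0⊕0⊕0 = 0
Overall=0, syndrome position=0 → no error.

none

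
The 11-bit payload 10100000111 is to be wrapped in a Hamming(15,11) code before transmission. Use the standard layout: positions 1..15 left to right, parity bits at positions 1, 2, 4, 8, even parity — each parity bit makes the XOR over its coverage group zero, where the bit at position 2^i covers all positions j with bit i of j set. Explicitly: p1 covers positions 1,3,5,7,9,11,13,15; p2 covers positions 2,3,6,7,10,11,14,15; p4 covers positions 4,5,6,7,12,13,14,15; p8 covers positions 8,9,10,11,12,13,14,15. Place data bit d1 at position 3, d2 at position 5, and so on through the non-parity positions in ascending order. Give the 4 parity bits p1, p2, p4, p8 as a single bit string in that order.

1001

Place data bits at non-power-of-two positions: b3=1, b5=0, b6=1, b7=0, b9=0, b10=0, b11=0, b12=0, b13=1, b14=1, b15=1.
p1 = XOR of data positions {3,5,7,9,11,13,15} = 1⊕0⊕0⊕0⊕0⊕1⊕1 = 1
p2 = XOR of data positions {3,6,7,10,11,14,15} = 1⊕1⊕0⊕0⊕0⊕1⊕1 = 0
p4 = XOR of data positions {5,6,7,12,13,14,15} = 0⊕1⊕0⊕0⊕1⊕1⊕1 = 0
p8 = XOR of data positions {9,10,11,12,13,14,15} = 0⊕0⊕0⊕0⊕1⊕1⊕1 = 1
Parity bits p1,p2,p4,p8 = 1001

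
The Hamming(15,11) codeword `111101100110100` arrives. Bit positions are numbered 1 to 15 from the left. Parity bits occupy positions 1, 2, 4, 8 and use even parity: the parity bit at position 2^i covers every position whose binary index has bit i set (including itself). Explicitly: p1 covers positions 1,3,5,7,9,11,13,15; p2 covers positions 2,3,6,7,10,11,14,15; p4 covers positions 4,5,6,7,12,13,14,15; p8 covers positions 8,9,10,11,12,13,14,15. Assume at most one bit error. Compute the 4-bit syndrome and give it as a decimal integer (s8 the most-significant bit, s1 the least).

s1: b1⊕b3⊕b5⊕b7⊕b9⊕b11⊕b13⊕b15 = 1⊕1⊕0⊕1⊕0⊕1⊕1⊕0 = 1
s2: b2⊕b3⊕b6⊕b7⊕b10⊕b11⊕b14⊕b15 = 1⊕1⊕1⊕1⊕1⊕1⊕0⊕0 = 0
s4: b4⊕b5⊕b6⊕b7⊕b12⊕b13⊕b14⊕b15 = 1⊕0⊕1⊕1⊕0⊕1⊕0⊕0 = 0
s8: b8⊕b9⊕b10⊕b11⊕b12⊕b13⊕b14⊕b15 = 0⊕0⊕1⊕1⊕0⊕1⊕0⊕0 = 1
Syndrome (s8...s1) = 1001 → position 9.

9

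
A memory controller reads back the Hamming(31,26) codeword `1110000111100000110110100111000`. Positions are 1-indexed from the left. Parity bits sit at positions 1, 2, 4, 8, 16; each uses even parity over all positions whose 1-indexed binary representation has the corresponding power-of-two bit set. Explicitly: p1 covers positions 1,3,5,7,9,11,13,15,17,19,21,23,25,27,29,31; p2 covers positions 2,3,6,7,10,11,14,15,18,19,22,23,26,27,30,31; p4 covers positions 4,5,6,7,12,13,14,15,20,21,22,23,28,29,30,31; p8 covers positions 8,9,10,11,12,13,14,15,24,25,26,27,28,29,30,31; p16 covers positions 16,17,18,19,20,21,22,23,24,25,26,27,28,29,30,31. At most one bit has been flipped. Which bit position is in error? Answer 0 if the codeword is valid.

s1: b1⊕b3⊕b5⊕b7⊕b9⊕b11⊕b13⊕b15⊕b17⊕b19⊕b21⊕b23⊕b25⊕b27⊕b29⊕b31 = 1⊕1⊕0⊕0⊕1⊕1⊕0⊕0⊕1⊕0⊕1⊕1⊕0⊕1⊕0⊕0 = 0
s2: b2⊕b3⊕b6⊕b7⊕b10⊕b11⊕b14⊕b15⊕b18⊕b19⊕b22⊕b23⊕b26⊕b27⊕b30⊕b31 = 1⊕1⊕0⊕0⊕1⊕1⊕0⊕0⊕1⊕0⊕0⊕1⊕1⊕1⊕0⊕0 = 0
s4: b4⊕b5⊕b6⊕b7⊕b12⊕b13⊕b14⊕b15⊕b20⊕b21⊕b22⊕b23⊕b28⊕b29⊕b30⊕b31 = 0⊕0⊕0⊕0⊕0⊕0⊕0⊕0⊕1⊕1⊕0⊕1⊕1⊕0⊕0⊕0 = 0
s8: b8⊕b9⊕b10⊕b11⊕b12⊕b13⊕b14⊕b15⊕b24⊕b25⊕b26⊕b27⊕b28⊕b29⊕b30⊕b31 = 1⊕1⊕1⊕1⊕0⊕0⊕0⊕0⊕0⊕0⊕1⊕1⊕1⊕0⊕0⊕0 = 1
s16: b16⊕b17⊕b18⊕b19⊕b20⊕b21⊕b22⊕b23⊕b24⊕b25⊕b26⊕b27⊕b28⊕b29⊕b30⊕b31 = 0⊕1⊕1⊕0⊕1⊕1⊕0⊕1⊕0⊕0⊕1⊕1⊕1⊕0⊕0⊕0 = 0
Syndrome (s16...s1) = 01000 → position 8.

8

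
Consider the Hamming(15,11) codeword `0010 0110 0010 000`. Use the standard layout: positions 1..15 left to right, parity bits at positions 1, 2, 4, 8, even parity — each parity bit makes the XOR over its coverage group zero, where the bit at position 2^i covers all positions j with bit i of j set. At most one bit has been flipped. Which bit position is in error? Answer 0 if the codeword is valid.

9

s1: b1⊕b3⊕b5⊕b7⊕b9⊕b11⊕b13⊕b15 = 0⊕1⊕0⊕1⊕0⊕1⊕0⊕0 = 1
s2: b2⊕b3⊕b6⊕b7⊕b10⊕b11⊕b14⊕b15 = 0⊕1⊕1⊕1⊕0⊕1⊕0⊕0 = 0
s4: b4⊕b5⊕b6⊕b7⊕b12⊕b13⊕b14⊕b15 = 0⊕0⊕1⊕1⊕0⊕0⊕0⊕0 = 0
s8: b8⊕b9⊕b10⊕b11⊕b12⊕b13⊕b14⊕b15 = 0⊕0⊕0⊕1⊕0⊕0⊕0⊕0 = 1
Syndrome (s8...s1) = 1001 → position 9.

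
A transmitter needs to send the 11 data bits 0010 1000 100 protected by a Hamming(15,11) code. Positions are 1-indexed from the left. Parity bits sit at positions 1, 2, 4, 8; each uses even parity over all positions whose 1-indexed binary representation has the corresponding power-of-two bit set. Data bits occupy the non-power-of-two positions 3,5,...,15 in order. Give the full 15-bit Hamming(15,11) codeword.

Place data bits at non-power-of-two positions: b3=0, b5=0, b6=1, b7=0, b9=1, b10=0, b11=0, b12=0, b13=1, b14=0, b15=0.
p1 = XOR of data positions {3,5,7,9,11,13,15} = 0⊕0⊕0⊕1⊕0⊕1⊕0 = 0
p2 = XOR of data positions {3,6,7,10,11,14,15} = 0⊕1⊕0⊕0⊕0⊕0⊕0 = 1
p4 = XOR of data positions {5,6,7,12,13,14,15} = 0⊕1⊕0⊕0⊕1⊕0⊕0 = 0
p8 = XOR of data positions {9,10,11,12,13,14,15} = 1⊕0⊕0⊕0⊕1⊕0⊕0 = 0
Codeword b1..b15 = 010001001000100

010001001000100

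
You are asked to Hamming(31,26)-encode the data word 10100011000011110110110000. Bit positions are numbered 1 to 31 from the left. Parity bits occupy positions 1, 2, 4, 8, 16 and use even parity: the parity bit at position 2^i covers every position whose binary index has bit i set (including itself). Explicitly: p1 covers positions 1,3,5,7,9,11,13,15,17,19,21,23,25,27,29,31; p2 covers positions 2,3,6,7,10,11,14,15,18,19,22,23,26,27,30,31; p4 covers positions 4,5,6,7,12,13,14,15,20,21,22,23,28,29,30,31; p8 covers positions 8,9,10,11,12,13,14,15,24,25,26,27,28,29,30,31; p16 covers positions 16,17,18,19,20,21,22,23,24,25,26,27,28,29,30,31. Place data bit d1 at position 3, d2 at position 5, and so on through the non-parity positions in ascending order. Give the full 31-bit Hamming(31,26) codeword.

0011010100110000011110110110000

Place data bits at non-power-of-two positions: b3=1, b5=0, b6=1, b7=0, b9=0, b10=0, b11=1, b12=1, b13=0, b14=0, b15=0, b17=0, b18=1, b19=1, b20=1, b21=1, b22=0, b23=1, b24=1, b25=0, b26=1, b27=1, b28=0, b29=0, b30=0, b31=0.
p1 = XOR of data positions {3,5,7,9,11,13,15,17,19,21,23,25,27,29,31} = 1⊕0⊕0⊕0⊕1⊕0⊕0⊕0⊕1⊕1⊕1⊕0⊕1⊕0⊕0 = 0
p2 = XOR of data positions {3,6,7,10,11,14,15,18,19,22,23,26,27,30,31} = 1⊕1⊕0⊕0⊕1⊕0⊕0⊕1⊕1⊕0⊕1⊕1⊕1⊕0⊕0 = 0
p4 = XOR of data positions {5,6,7,12,13,14,15,20,21,22,23,28,29,30,31} = 0⊕1⊕0⊕1⊕0⊕0⊕0⊕1⊕1⊕0⊕1⊕0⊕0⊕0⊕0 = 1
p8 = XOR of data positions {9,10,11,12,13,14,15,24,25,26,27,28,29,30,31} = 0⊕0⊕1⊕1⊕0⊕0⊕0⊕1⊕0⊕1⊕1⊕0⊕0⊕0⊕0 = 1
p16 = XOR of data positions {17,18,19,20,21,22,23,24,25,26,27,28,29,30,31} = 0⊕1⊕1⊕1⊕1⊕0⊕1⊕1⊕0⊕1⊕1⊕0⊕0⊕0⊕0 = 0
Codeword b1..b31 = 0011010100110000011110110110000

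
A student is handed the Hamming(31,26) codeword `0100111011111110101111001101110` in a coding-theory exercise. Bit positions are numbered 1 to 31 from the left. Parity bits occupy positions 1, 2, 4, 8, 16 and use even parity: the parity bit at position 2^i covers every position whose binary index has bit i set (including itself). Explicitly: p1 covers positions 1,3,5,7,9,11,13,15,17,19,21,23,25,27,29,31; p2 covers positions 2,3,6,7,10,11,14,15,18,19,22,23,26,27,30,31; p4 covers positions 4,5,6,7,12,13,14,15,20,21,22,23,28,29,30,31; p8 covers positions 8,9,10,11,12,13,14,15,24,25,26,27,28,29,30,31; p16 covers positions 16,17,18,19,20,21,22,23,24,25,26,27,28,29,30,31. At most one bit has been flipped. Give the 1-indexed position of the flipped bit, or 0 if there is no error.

7

s1: b1⊕b3⊕b5⊕b7⊕b9⊕b11⊕b13⊕b15⊕b17⊕b19⊕b21⊕b23⊕b25⊕b27⊕b29⊕b31 = 0⊕0⊕1⊕1⊕1⊕1⊕1⊕1⊕1⊕1⊕1⊕0⊕1⊕0⊕1⊕0 = 1
s2: b2⊕b3⊕b6⊕b7⊕b10⊕b11⊕b14⊕b15⊕b18⊕b19⊕b22⊕b23⊕b26⊕b27⊕b30⊕b31 = 1⊕0⊕1⊕1⊕1⊕1⊕1⊕1⊕0⊕1⊕1⊕0⊕1⊕0⊕1⊕0 = 1
s4: b4⊕b5⊕b6⊕b7⊕b12⊕b13⊕b14⊕b15⊕b20⊕b21⊕b22⊕b23⊕b28⊕b29⊕b30⊕b31 = 0⊕1⊕1⊕1⊕1⊕1⊕1⊕1⊕1⊕1⊕1⊕0⊕1⊕1⊕1⊕0 = 1
s8: b8⊕b9⊕b10⊕b11⊕b12⊕b13⊕b14⊕b15⊕b24⊕b25⊕b26⊕b27⊕b28⊕b29⊕b30⊕b31 = 0⊕1⊕1⊕1⊕1⊕1⊕1⊕1⊕0⊕1⊕1⊕0⊕1⊕1⊕1⊕0 = 0
s16: b16⊕b17⊕b18⊕b19⊕b20⊕b21⊕b22⊕b23⊕b24⊕b25⊕b26⊕b27⊕b28⊕b29⊕b30⊕b31 = 0⊕1⊕0⊕1⊕1⊕1⊕1⊕0⊕0⊕1⊕1⊕0⊕1⊕1⊕1⊕0 = 0
Syndrome (s16...s1) = 00111 → position 7.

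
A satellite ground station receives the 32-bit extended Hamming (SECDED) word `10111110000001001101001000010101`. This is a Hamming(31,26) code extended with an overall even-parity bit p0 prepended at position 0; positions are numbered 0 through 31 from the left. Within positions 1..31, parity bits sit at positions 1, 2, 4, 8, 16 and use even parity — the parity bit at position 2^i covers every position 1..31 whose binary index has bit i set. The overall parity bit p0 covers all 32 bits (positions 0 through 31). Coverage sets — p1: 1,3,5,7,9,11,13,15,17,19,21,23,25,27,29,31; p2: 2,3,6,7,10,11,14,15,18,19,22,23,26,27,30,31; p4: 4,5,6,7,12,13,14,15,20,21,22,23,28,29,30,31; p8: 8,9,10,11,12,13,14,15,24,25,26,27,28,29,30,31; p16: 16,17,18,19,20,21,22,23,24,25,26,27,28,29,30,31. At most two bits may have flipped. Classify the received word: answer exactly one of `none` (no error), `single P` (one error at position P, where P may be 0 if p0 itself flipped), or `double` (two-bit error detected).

double

s1: b1⊕b3⊕b5⊕b7⊕b9⊕b11⊕b13⊕b15⊕b17⊕b19⊕b21⊕b23⊕b25⊕b27⊕b29⊕b31 = 0⊕1⊕1⊕0⊕0⊕0⊕1⊕0⊕1⊕1⊕0⊕0⊕0⊕1⊕1⊕1 = 0
s2: b2⊕b3⊕b6⊕b7⊕b10⊕b11⊕b14⊕b15⊕b18⊕b19⊕b22⊕b23⊕b26⊕b27⊕b30⊕b31 = 1⊕1⊕1⊕0⊕0⊕0⊕0⊕0⊕0⊕1⊕1⊕0⊕0⊕1⊕0⊕1 = 1
s4: b4⊕b5⊕b6⊕b7⊕b12⊕b13⊕b14⊕b15⊕b20⊕b21⊕b22⊕b23⊕b28⊕b29⊕b30⊕b31 = 1⊕1⊕1⊕0⊕0⊕1⊕0⊕0⊕0⊕0⊕1⊕0⊕0⊕1⊕0⊕1 = 1
s8: b8⊕b9⊕b10⊕b11⊕b12⊕b13⊕b14⊕b15⊕b24⊕b25⊕b26⊕b27⊕b28⊕b29⊕b30⊕b31 = 0⊕0⊕0⊕0⊕0⊕1⊕0⊕0⊕0⊕0⊕0⊕1⊕0⊕1⊕0⊕1 = 0
s16: b16⊕b17⊕b18⊕b19⊕b20⊕b21⊕b22⊕b23⊕b24⊕b25⊕b26⊕b27⊕b28⊕b29⊕b30⊕b31 = 1⊕1⊕0⊕1⊕0⊕0⊕1⊕0⊕0⊕0⊕0⊕1⊕0⊕1⊕0⊕1 = 1
Syndrome (s16...s1) = 10110 → position 22.
Overall parity (XOR of all 32 bits, including p0): 1⊕0⊕1⊕1⊕1⊕1⊕1⊕0⊕0⊕0⊕0⊕0⊕0⊕1⊕0⊕0⊕1⊕1⊕0⊕1⊕0⊕0⊕1⊕0⊕0⊕0⊕0⊕1⊕0⊕1⊕0⊕1 = 0
Overall=0, syndrome position=22 → double-bit error detected (uncorrectable).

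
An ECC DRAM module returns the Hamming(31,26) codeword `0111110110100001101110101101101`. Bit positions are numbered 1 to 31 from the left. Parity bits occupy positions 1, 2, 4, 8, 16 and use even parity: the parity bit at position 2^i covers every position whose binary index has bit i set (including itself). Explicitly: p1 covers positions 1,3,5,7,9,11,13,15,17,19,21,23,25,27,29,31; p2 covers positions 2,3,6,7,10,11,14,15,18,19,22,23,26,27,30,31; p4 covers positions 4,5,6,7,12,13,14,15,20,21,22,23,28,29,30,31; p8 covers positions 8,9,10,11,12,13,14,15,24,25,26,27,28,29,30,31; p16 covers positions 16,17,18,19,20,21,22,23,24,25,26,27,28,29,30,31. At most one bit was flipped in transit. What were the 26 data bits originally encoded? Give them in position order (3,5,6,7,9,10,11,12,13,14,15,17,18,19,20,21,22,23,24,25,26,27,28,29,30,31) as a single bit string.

11101010000101100101101101

s1: b1⊕b3⊕b5⊕b7⊕b9⊕b11⊕b13⊕b15⊕b17⊕b19⊕b21⊕b23⊕b25⊕b27⊕b29⊕b31 = 0⊕1⊕1⊕0⊕1⊕1⊕0⊕0⊕1⊕1⊕1⊕1⊕1⊕0⊕1⊕1 = 1
s2: b2⊕b3⊕b6⊕b7⊕b10⊕b11⊕b14⊕b15⊕b18⊕b19⊕b22⊕b23⊕b26⊕b27⊕b30⊕b31 = 1⊕1⊕1⊕0⊕0⊕1⊕0⊕0⊕0⊕1⊕0⊕1⊕1⊕0⊕0⊕1 = 0
s4: b4⊕b5⊕b6⊕b7⊕b12⊕b13⊕b14⊕b15⊕b20⊕b21⊕b22⊕b23⊕b28⊕b29⊕b30⊕b31 = 1⊕1⊕1⊕0⊕0⊕0⊕0⊕0⊕1⊕1⊕0⊕1⊕1⊕1⊕0⊕1 = 1
s8: b8⊕b9⊕b10⊕b11⊕b12⊕b13⊕b14⊕b15⊕b24⊕b25⊕b26⊕b27⊕b28⊕b29⊕b30⊕b31 = 1⊕1⊕0⊕1⊕0⊕0⊕0⊕0⊕0⊕1⊕1⊕0⊕1⊕1⊕0⊕1 = 0
s16: b16⊕b17⊕b18⊕b19⊕b20⊕b21⊕b22⊕b23⊕b24⊕b25⊕b26⊕b27⊕b28⊕b29⊕b30⊕b31 = 1⊕1⊕0⊕1⊕1⊕1⊕0⊕1⊕0⊕1⊕1⊕0⊕1⊕1⊕0⊕1 = 1
Syndrome (s16...s1) = 10101 → position 21.
Flip bit 21: corrected codeword = 0111110110100001101100101101101
Data bits at positions 3,5,6,7,9,10,11,12,13,14,15,17,18,19,20,21,22,23,24,25,26,27,28,29,30,31: 11101010000101100101101101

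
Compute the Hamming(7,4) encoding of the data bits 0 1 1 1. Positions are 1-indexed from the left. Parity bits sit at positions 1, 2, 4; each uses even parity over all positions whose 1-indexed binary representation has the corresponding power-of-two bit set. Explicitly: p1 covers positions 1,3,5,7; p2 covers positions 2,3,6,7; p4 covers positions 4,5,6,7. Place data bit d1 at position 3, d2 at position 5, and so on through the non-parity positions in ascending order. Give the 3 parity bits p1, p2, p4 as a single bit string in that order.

Place data bits at non-power-of-two positions: b3=0, b5=1, b6=1, b7=1.
p1 = XOR of data positions {3,5,7} = 0⊕1⊕1 = 0
p2 = XOR of data positions {3,6,7} = 0⊕1⊕1 = 0
p4 = XOR of data positions {5,6,7} = 1⊕1⊕1 = 1
Parity bits p1,p2,p4 = 001

001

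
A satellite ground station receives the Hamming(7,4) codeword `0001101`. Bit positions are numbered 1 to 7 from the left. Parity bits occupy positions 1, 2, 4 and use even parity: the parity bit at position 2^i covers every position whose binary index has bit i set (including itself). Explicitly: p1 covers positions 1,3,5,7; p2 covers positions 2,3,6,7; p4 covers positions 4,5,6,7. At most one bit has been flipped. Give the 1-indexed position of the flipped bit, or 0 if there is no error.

6

s1: b1⊕b3⊕b5⊕b7 = 0⊕0⊕1⊕1 = 0
s2: b2⊕b3⊕b6⊕b7 = 0⊕0⊕0⊕1 = 1
s4: b4⊕b5⊕b6⊕b7 = 1⊕1⊕0⊕1 = 1
Syndrome (s4...s1) = 110 → position 6.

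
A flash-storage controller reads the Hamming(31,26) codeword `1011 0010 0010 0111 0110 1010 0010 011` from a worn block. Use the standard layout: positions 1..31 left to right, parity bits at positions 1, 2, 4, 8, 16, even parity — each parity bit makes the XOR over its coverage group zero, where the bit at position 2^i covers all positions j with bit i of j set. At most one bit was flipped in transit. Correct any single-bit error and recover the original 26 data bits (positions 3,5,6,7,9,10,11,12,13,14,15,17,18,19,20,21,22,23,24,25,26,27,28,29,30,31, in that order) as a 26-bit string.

10010010011011010100010011

s1: b1⊕b3⊕b5⊕b7⊕b9⊕b11⊕b13⊕b15⊕b17⊕b19⊕b21⊕b23⊕b25⊕b27⊕b29⊕b31 = 1⊕1⊕0⊕1⊕0⊕1⊕0⊕1⊕0⊕1⊕1⊕1⊕0⊕1⊕0⊕1 = 0
s2: b2⊕b3⊕b6⊕b7⊕b10⊕b11⊕b14⊕b15⊕b18⊕b19⊕b22⊕b23⊕b26⊕b27⊕b30⊕b31 = 0⊕1⊕0⊕1⊕0⊕1⊕1⊕1⊕1⊕1⊕0⊕1⊕0⊕1⊕1⊕1 = 1
s4: b4⊕b5⊕b6⊕b7⊕b12⊕b13⊕b14⊕b15⊕b20⊕b21⊕b22⊕b23⊕b28⊕b29⊕b30⊕b31 = 1⊕0⊕0⊕1⊕0⊕0⊕1⊕1⊕0⊕1⊕0⊕1⊕0⊕0⊕1⊕1 = 0
s8: b8⊕b9⊕b10⊕b11⊕b12⊕b13⊕b14⊕b15⊕b24⊕b25⊕b26⊕b27⊕b28⊕b29⊕b30⊕b31 = 0⊕0⊕0⊕1⊕0⊕0⊕1⊕1⊕0⊕0⊕0⊕1⊕0⊕0⊕1⊕1 = 0
s16: b16⊕b17⊕b18⊕b19⊕b20⊕b21⊕b22⊕b23⊕b24⊕b25⊕b26⊕b27⊕b28⊕b29⊕b30⊕b31 = 1⊕0⊕1⊕1⊕0⊕1⊕0⊕1⊕0⊕0⊕0⊕1⊕0⊕0⊕1⊕1 = 0
Syndrome (s16...s1) = 00010 → position 2.
Flip bit 2: corrected codeword = 1111001000100111011010100010011
Data bits at positions 3,5,6,7,9,10,11,12,13,14,15,17,18,19,20,21,22,23,24,25,26,27,28,29,30,31: 10010010011011010100010011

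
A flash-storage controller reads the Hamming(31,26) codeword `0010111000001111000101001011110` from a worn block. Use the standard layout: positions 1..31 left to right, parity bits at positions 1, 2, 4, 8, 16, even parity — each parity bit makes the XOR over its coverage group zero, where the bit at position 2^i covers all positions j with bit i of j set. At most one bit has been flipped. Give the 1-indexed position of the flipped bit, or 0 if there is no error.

4

s1: b1⊕b3⊕b5⊕b7⊕b9⊕b11⊕b13⊕b15⊕b17⊕b19⊕b21⊕b23⊕b25⊕b27⊕b29⊕b31 = 0⊕1⊕1⊕1⊕0⊕0⊕1⊕1⊕0⊕0⊕0⊕0⊕1⊕1⊕1⊕0 = 0
s2: b2⊕b3⊕b6⊕b7⊕b10⊕b11⊕b14⊕b15⊕b18⊕b19⊕b22⊕b23⊕b26⊕b27⊕b30⊕b31 = 0⊕1⊕1⊕1⊕0⊕0⊕1⊕1⊕0⊕0⊕1⊕0⊕0⊕1⊕1⊕0 = 0
s4: b4⊕b5⊕b6⊕b7⊕b12⊕b13⊕b14⊕b15⊕b20⊕b21⊕b22⊕b23⊕b28⊕b29⊕b30⊕b31 = 0⊕1⊕1⊕1⊕0⊕1⊕1⊕1⊕1⊕0⊕1⊕0⊕1⊕1⊕1⊕0 = 1
s8: b8⊕b9⊕b10⊕b11⊕b12⊕b13⊕b14⊕b15⊕b24⊕b25⊕b26⊕b27⊕b28⊕b29⊕b30⊕b31 = 0⊕0⊕0⊕0⊕0⊕1⊕1⊕1⊕0⊕1⊕0⊕1⊕1⊕1⊕1⊕0 = 0
s16: b16⊕b17⊕b18⊕b19⊕b20⊕b21⊕b22⊕b23⊕b24⊕b25⊕b26⊕b27⊕b28⊕b29⊕b30⊕b31 = 1⊕0⊕0⊕0⊕1⊕0⊕1⊕0⊕0⊕1⊕0⊕1⊕1⊕1⊕1⊕0 = 0
Syndrome (s16...s1) = 00100 → position 4.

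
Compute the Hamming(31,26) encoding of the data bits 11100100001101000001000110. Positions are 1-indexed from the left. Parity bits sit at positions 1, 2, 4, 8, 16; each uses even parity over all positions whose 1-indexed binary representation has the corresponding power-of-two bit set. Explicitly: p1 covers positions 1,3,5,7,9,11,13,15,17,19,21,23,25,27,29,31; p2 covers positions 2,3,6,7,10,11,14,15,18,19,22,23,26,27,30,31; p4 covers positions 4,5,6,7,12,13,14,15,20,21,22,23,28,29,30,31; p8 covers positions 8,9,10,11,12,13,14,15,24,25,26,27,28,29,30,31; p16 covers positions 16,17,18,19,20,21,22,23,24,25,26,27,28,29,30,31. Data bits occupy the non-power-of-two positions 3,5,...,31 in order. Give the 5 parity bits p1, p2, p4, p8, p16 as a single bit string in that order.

Place data bits at non-power-of-two positions: b3=1, b5=1, b6=1, b7=0, b9=0, b10=1, b11=0, b12=0, b13=0, b14=0, b15=1, b17=1, b18=0, b19=1, b20=0, b21=0, b22=0, b23=0, b24=0, b25=1, b26=0, b27=0, b28=0, b29=1, b30=1, b31=0.
p1 = XOR of data positions {3,5,7,9,11,13,15,17,19,21,23,25,27,29,31} = 1⊕1⊕0⊕0⊕0⊕0⊕1⊕1⊕1⊕0⊕0⊕1⊕0⊕1⊕0 = 1
p2 = XOR of data positions {3,6,7,10,11,14,15,18,19,22,23,26,27,30,31} = 1⊕1⊕0⊕1⊕0⊕0⊕1⊕0⊕1⊕0⊕0⊕0⊕0⊕1⊕0 = 0
p4 = XOR of data positions {5,6,7,12,13,14,15,20,21,22,23,28,29,30,31} = 1⊕1⊕0⊕0⊕0⊕0⊕1⊕0⊕0⊕0⊕0⊕0⊕1⊕1⊕0 = 1
p8 = XOR of data positions {9,10,11,12,13,14,15,24,25,26,27,28,29,30,31} = 0⊕1⊕0⊕0⊕0⊕0⊕1⊕0⊕1⊕0⊕0⊕0⊕1⊕1⊕0 = 1
p16 = XOR of data positions {17,18,19,20,21,22,23,24,25,26,27,28,29,30,31} = 1⊕0⊕1⊕0⊕0⊕0⊕0⊕0⊕1⊕0⊕0⊕0⊕1⊕1⊕0 = 1
Parity bits p1,p2,p4,p8,p16 = 10111

10111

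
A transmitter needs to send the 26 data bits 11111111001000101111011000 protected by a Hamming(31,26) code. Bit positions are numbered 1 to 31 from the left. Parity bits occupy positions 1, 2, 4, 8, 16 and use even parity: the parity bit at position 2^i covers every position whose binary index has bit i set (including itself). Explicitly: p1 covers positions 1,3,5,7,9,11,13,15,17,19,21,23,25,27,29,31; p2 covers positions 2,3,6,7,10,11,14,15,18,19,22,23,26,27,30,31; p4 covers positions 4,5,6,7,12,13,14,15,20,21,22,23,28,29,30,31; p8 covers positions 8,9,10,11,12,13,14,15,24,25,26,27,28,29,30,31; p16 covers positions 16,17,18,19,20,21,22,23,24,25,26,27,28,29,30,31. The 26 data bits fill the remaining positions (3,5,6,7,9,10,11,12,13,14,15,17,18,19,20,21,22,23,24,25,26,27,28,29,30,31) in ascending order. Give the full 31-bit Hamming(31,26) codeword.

1111111111110011000101111011000

Place data bits at non-power-of-two positions: b3=1, b5=1, b6=1, b7=1, b9=1, b10=1, b11=1, b12=1, b13=0, b14=0, b15=1, b17=0, b18=0, b19=0, b20=1, b21=0, b22=1, b23=1, b24=1, b25=1, b26=0, b27=1, b28=1, b29=0, b30=0, b31=0.
p1 = XOR of data positions {3,5,7,9,11,13,15,17,19,21,23,25,27,29,31} = 1⊕1⊕1⊕1⊕1⊕0⊕1⊕0⊕0⊕0⊕1⊕1⊕1⊕0⊕0 = 1
p2 = XOR of data positions {3,6,7,10,11,14,15,18,19,22,23,26,27,30,31} = 1⊕1⊕1⊕1⊕1⊕0⊕1⊕0⊕0⊕1⊕1⊕0⊕1⊕0⊕0 = 1
p4 = XOR of data positions {5,6,7,12,13,14,15,20,21,22,23,28,29,30,31} = 1⊕1⊕1⊕1⊕0⊕0⊕1⊕1⊕0⊕1⊕1⊕1⊕0⊕0⊕0 = 1
p8 = XOR of data positions {9,10,11,12,13,14,15,24,25,26,27,28,29,30,31} = 1⊕1⊕1⊕1⊕0⊕0⊕1⊕1⊕1⊕0⊕1⊕1⊕0⊕0⊕0 = 1
p16 = XOR of data positions {17,18,19,20,21,22,23,24,25,26,27,28,29,30,31} = 0⊕0⊕0⊕1⊕0⊕1⊕1⊕1⊕1⊕0⊕1⊕1⊕0⊕0⊕0 = 1
Codeword b1..b31 = 1111111111110011000101111011000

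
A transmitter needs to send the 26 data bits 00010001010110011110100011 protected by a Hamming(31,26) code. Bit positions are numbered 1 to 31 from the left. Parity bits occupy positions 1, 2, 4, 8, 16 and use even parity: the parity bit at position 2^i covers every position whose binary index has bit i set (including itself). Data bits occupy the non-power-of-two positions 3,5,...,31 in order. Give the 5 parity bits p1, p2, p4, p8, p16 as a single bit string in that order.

Place data bits at non-power-of-two positions: b3=0, b5=0, b6=0, b7=1, b9=0, b10=0, b11=0, b12=1, b13=0, b14=1, b15=0, b17=1, b18=1, b19=0, b20=0, b21=1, b22=1, b23=1, b24=1, b25=0, b26=1, b27=0, b28=0, b29=0, b30=1, b31=1.
p1 = XOR of data positions {3,5,7,9,11,13,15,17,19,21,23,25,27,29,31} = 0⊕0⊕1⊕0⊕0⊕0⊕0⊕1⊕0⊕1⊕1⊕0⊕0⊕0⊕1 = 1
p2 = XOR of data positions {3,6,7,10,11,14,15,18,19,22,23,26,27,30,31} = 0⊕0⊕1⊕0⊕0⊕1⊕0⊕1⊕0⊕1⊕1⊕1⊕0⊕1⊕1 = 0
p4 = XOR of data positions {5,6,7,12,13,14,15,20,21,22,23,28,29,30,31} = 0⊕0⊕1⊕1⊕0⊕1⊕0⊕0⊕1⊕1⊕1⊕0⊕0⊕1⊕1 = 0
p8 = XOR of data positions {9,10,11,12,13,14,15,24,25,26,27,28,29,30,31} = 0⊕0⊕0⊕1⊕0⊕1⊕0⊕1⊕0⊕1⊕0⊕0⊕0⊕1⊕1 = 0
p16 = XOR of data positions {17,18,19,20,21,22,23,24,25,26,27,28,29,30,31} = 1⊕1⊕0⊕0⊕1⊕1⊕1⊕1⊕0⊕1⊕0⊕0⊕0⊕1⊕1 = 1
Parity bits p1,p2,p4,p8,p16 = 10001

10001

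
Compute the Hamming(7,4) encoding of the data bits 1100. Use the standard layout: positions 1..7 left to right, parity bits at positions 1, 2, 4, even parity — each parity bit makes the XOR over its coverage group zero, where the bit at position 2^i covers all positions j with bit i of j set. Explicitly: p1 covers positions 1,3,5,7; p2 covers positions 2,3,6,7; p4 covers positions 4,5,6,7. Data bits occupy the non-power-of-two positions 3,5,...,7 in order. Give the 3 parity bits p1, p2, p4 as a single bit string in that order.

011

Place data bits at non-power-of-two positions: b3=1, b5=1, b6=0, b7=0.
p1 = XOR of data positions {3,5,7} = 1⊕1⊕0 = 0
p2 = XOR of data positions {3,6,7} = 1⊕0⊕0 = 1
p4 = XOR of data positions {5,6,7} = 1⊕0⊕0 = 1
Parity bits p1,p2,p4 = 011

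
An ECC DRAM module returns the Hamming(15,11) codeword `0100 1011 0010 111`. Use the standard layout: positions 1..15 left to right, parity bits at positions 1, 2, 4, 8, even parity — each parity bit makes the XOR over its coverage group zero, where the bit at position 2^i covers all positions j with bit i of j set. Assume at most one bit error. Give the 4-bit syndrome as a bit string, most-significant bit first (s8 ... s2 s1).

s1: b1⊕b3⊕b5⊕b7⊕b9⊕b11⊕b13⊕b15 = 0⊕0⊕1⊕1⊕0⊕1⊕1⊕1 = 1
s2: b2⊕b3⊕b6⊕b7⊕b10⊕b11⊕b14⊕b15 = 1⊕0⊕0⊕1⊕0⊕1⊕1⊕1 = 1
s4: b4⊕b5⊕b6⊕b7⊕b12⊕b13⊕b14⊕b15 = 0⊕1⊕0⊕1⊕0⊕1⊕1⊕1 = 1
s8: b8⊕b9⊕b10⊕b11⊕b12⊕b13⊕b14⊕b15 = 1⊕0⊕0⊕1⊕0⊕1⊕1⊕1 = 1
Syndrome (s8...s1) = 1111 → position 15.

1111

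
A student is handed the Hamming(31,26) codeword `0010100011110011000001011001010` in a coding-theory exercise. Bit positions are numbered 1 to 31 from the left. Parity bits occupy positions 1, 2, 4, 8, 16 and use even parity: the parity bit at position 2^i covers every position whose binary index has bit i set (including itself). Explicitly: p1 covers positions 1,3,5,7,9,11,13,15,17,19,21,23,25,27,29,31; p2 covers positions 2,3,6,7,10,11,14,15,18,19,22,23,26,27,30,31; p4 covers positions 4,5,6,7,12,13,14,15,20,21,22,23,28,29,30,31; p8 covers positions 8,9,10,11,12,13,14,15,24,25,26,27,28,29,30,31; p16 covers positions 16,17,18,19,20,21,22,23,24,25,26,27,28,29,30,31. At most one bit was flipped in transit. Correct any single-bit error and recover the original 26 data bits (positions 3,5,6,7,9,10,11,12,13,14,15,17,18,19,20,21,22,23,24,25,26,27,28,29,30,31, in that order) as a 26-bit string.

s1: b1⊕b3⊕b5⊕b7⊕b9⊕b11⊕b13⊕b15⊕b17⊕b19⊕b21⊕b23⊕b25⊕b27⊕b29⊕b31 = 0⊕1⊕1⊕0⊕1⊕1⊕0⊕1⊕0⊕0⊕0⊕0⊕1⊕0⊕0⊕0 = 0
s2: b2⊕b3⊕b6⊕b7⊕b10⊕b11⊕b14⊕b15⊕b18⊕b19⊕b22⊕b23⊕b26⊕b27⊕b30⊕b31 = 0⊕1⊕0⊕0⊕1⊕1⊕0⊕1⊕0⊕0⊕1⊕0⊕0⊕0⊕1⊕0 = 0
s4: b4⊕b5⊕b6⊕b7⊕b12⊕b13⊕b14⊕b15⊕b20⊕b21⊕b22⊕b23⊕b28⊕b29⊕b30⊕b31 = 0⊕1⊕0⊕0⊕1⊕0⊕0⊕1⊕0⊕0⊕1⊕0⊕1⊕0⊕1⊕0 = 0
s8: b8⊕b9⊕b10⊕b11⊕b12⊕b13⊕b14⊕b15⊕b24⊕b25⊕b26⊕b27⊕b28⊕b29⊕b30⊕b31 = 0⊕1⊕1⊕1⊕1⊕0⊕0⊕1⊕1⊕1⊕0⊕0⊕1⊕0⊕1⊕0 = 1
s16: b16⊕b17⊕b18⊕b19⊕b20⊕b21⊕b22⊕b23⊕b24⊕b25⊕b26⊕b27⊕b28⊕b29⊕b30⊕b31 = 1⊕0⊕0⊕0⊕0⊕0⊕1⊕0⊕1⊕1⊕0⊕0⊕1⊕0⊕1⊕0 = 0
Syndrome (s16...s1) = 01000 → position 8.
Flip bit 8: corrected codeword = 0010100111110011000001011001010
Data bits at positions 3,5,6,7,9,10,11,12,13,14,15,17,18,19,20,21,22,23,24,25,26,27,28,29,30,31: 11001111001000001011001010

11001111001000001011001010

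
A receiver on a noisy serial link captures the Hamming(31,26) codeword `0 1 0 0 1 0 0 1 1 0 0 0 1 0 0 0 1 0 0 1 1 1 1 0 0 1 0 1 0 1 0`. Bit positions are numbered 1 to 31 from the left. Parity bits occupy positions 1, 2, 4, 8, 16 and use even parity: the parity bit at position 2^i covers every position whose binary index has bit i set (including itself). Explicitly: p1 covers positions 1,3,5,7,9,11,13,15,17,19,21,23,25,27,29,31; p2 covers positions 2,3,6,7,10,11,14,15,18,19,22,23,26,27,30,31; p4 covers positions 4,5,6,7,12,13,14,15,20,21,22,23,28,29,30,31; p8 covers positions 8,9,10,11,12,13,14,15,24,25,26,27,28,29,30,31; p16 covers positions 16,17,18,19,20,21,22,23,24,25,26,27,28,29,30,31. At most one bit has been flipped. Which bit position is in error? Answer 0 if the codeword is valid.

s1: b1⊕b3⊕b5⊕b7⊕b9⊕b11⊕b13⊕b15⊕b17⊕b19⊕b21⊕b23⊕b25⊕b27⊕b29⊕b31 = 0⊕0⊕1⊕0⊕1⊕0⊕1⊕0⊕1⊕0⊕1⊕1⊕0⊕0⊕0⊕0 = 0
s2: b2⊕b3⊕b6⊕b7⊕b10⊕b11⊕b14⊕b15⊕b18⊕b19⊕b22⊕b23⊕b26⊕b27⊕b30⊕b31 = 1⊕0⊕0⊕0⊕0⊕0⊕0⊕0⊕0⊕0⊕1⊕1⊕1⊕0⊕1⊕0 = 1
s4: b4⊕b5⊕b6⊕b7⊕b12⊕b13⊕b14⊕b15⊕b20⊕b21⊕b22⊕b23⊕b28⊕b29⊕b30⊕b31 = 0⊕1⊕0⊕0⊕0⊕1⊕0⊕0⊕1⊕1⊕1⊕1⊕1⊕0⊕1⊕0 = 0
s8: b8⊕b9⊕b10⊕b11⊕b12⊕b13⊕b14⊕b15⊕b24⊕b25⊕b26⊕b27⊕b28⊕b29⊕b30⊕b31 = 1⊕1⊕0⊕0⊕0⊕1⊕0⊕0⊕0⊕0⊕1⊕0⊕1⊕0⊕1⊕0 = 0
s16: b16⊕b17⊕b18⊕b19⊕b20⊕b21⊕b22⊕b23⊕b24⊕b25⊕b26⊕b27⊕b28⊕b29⊕b30⊕b31 = 0⊕1⊕0⊕0⊕1⊕1⊕1⊕1⊕0⊕0⊕1⊕0⊕1⊕0⊕1⊕0 = 0
Syndrome (s16...s1) = 00010 → position 2.

2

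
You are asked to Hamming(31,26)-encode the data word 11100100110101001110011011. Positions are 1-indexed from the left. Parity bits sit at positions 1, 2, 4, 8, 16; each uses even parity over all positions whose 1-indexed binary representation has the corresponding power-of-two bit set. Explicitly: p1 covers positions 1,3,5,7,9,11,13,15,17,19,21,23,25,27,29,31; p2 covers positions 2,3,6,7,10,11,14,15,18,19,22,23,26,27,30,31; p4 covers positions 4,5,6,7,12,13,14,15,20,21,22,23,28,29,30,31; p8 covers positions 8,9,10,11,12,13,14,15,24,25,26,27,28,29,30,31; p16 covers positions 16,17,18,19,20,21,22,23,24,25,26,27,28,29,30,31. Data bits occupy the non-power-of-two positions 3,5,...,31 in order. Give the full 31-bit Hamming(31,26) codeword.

0011110001001101101001110011011

Place data bits at non-power-of-two positions: b3=1, b5=1, b6=1, b7=0, b9=0, b10=1, b11=0, b12=0, b13=1, b14=1, b15=0, b17=1, b18=0, b19=1, b20=0, b21=0, b22=1, b23=1, b24=1, b25=0, b26=0, b27=1, b28=1, b29=0, b30=1, b31=1.
p1 = XOR of data positions {3,5,7,9,11,13,15,17,19,21,23,25,27,29,31} = 1⊕1⊕0⊕0⊕0⊕1⊕0⊕1⊕1⊕0⊕1⊕0⊕1⊕0⊕1 = 0
p2 = XOR of data positions {3,6,7,10,11,14,15,18,19,22,23,26,27,30,31} = 1⊕1⊕0⊕1⊕0⊕1⊕0⊕0⊕1⊕1⊕1⊕0⊕1⊕1⊕1 = 0
p4 = XOR of data positions {5,6,7,12,13,14,15,20,21,22,23,28,29,30,31} = 1⊕1⊕0⊕0⊕1⊕1⊕0⊕0⊕0⊕1⊕1⊕1⊕0⊕1⊕1 = 1
p8 = XOR of data positions {9,10,11,12,13,14,15,24,25,26,27,28,29,30,31} = 0⊕1⊕0⊕0⊕1⊕1⊕0⊕1⊕0⊕0⊕1⊕1⊕0⊕1⊕1 = 0
p16 = XOR of data positions {17,18,19,20,21,22,23,24,25,26,27,28,29,30,31} = 1⊕0⊕1⊕0⊕0⊕1⊕1⊕1⊕0⊕0⊕1⊕1⊕0⊕1⊕1 = 1
Codeword b1..b31 = 0011110001001101101001110011011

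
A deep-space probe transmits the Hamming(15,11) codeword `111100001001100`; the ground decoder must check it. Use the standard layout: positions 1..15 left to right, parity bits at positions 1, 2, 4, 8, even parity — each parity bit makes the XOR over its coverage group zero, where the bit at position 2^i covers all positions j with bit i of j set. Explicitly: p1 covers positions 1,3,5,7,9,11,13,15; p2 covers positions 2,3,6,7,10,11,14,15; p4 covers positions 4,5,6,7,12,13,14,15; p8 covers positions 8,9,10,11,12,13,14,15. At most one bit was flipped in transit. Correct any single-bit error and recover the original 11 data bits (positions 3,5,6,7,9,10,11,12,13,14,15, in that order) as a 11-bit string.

s1: b1⊕b3⊕b5⊕b7⊕b9⊕b11⊕b13⊕b15 = 1⊕1⊕0⊕0⊕1⊕0⊕1⊕0 = 0
s2: b2⊕b3⊕b6⊕b7⊕b10⊕b11⊕b14⊕b15 = 1⊕1⊕0⊕0⊕0⊕0⊕0⊕0 = 0
s4: b4⊕b5⊕b6⊕b7⊕b12⊕b13⊕b14⊕b15 = 1⊕0⊕0⊕0⊕1⊕1⊕0⊕0 = 1
s8: b8⊕b9⊕b10⊕b11⊕b12⊕b13⊕b14⊕b15 = 0⊕1⊕0⊕0⊕1⊕1⊕0⊕0 = 1
Syndrome (s8...s1) = 1100 → position 12.
Flip bit 12: corrected codeword = 111100001000100
Data bits at positions 3,5,6,7,9,10,11,12,13,14,15: 10001000100

10001000100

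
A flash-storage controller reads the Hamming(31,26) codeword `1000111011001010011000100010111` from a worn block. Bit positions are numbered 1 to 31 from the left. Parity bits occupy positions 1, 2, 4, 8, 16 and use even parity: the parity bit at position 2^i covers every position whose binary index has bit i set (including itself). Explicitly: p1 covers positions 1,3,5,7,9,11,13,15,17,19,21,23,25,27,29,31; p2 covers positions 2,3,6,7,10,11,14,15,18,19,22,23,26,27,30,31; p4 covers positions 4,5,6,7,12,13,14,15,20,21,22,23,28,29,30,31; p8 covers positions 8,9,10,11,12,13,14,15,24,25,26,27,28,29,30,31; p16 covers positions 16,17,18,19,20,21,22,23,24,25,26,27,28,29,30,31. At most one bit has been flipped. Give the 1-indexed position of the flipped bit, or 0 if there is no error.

21

s1: b1⊕b3⊕b5⊕b7⊕b9⊕b11⊕b13⊕b15⊕b17⊕b19⊕b21⊕b23⊕b25⊕b27⊕b29⊕b31 = 1⊕0⊕1⊕1⊕1⊕0⊕1⊕1⊕0⊕1⊕0⊕1⊕0⊕1⊕1⊕1 = 1
s2: b2⊕b3⊕b6⊕b7⊕b10⊕b11⊕b14⊕b15⊕b18⊕b19⊕b22⊕b23⊕b26⊕b27⊕b30⊕b31 = 0⊕0⊕1⊕1⊕1⊕0⊕0⊕1⊕1⊕1⊕0⊕1⊕0⊕1⊕1⊕1 = 0
s4: b4⊕b5⊕b6⊕b7⊕b12⊕b13⊕b14⊕b15⊕b20⊕b21⊕b22⊕b23⊕b28⊕b29⊕b30⊕b31 = 0⊕1⊕1⊕1⊕0⊕1⊕0⊕1⊕0⊕0⊕0⊕1⊕0⊕1⊕1⊕1 = 1
s8: b8⊕b9⊕b10⊕b11⊕b12⊕b13⊕b14⊕b15⊕b24⊕b25⊕b26⊕b27⊕b28⊕b29⊕b30⊕b31 = 0⊕1⊕1⊕0⊕0⊕1⊕0⊕1⊕0⊕0⊕0⊕1⊕0⊕1⊕1⊕1 = 0
s16: b16⊕b17⊕b18⊕b19⊕b20⊕b21⊕b22⊕b23⊕b24⊕b25⊕b26⊕b27⊕b28⊕b29⊕b30⊕b31 = 0⊕0⊕1⊕1⊕0⊕0⊕0⊕1⊕0⊕0⊕0⊕1⊕0⊕1⊕1⊕1 = 1
Syndrome (s16...s1) = 10101 → position 21.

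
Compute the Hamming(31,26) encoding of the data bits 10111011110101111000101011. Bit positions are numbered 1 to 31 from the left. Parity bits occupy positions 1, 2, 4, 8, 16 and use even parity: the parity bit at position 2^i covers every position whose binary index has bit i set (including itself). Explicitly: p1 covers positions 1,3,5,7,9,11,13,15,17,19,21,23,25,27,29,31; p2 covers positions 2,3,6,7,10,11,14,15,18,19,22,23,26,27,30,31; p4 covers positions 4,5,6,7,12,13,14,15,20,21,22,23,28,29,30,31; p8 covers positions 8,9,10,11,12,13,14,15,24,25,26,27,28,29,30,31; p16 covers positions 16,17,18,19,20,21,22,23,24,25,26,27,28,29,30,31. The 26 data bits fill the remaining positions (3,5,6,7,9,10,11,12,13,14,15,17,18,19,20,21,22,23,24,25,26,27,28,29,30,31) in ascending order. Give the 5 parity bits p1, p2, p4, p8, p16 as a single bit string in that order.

10111

Place data bits at non-power-of-two positions: b3=1, b5=0, b6=1, b7=1, b9=1, b10=0, b11=1, b12=1, b13=1, b14=1, b15=0, b17=1, b18=0, b19=1, b20=1, b21=1, b22=1, b23=0, b24=0, b25=0, b26=1, b27=0, b28=1, b29=0, b30=1, b31=1.
p1 = XOR of data positions {3,5,7,9,11,13,15,17,19,21,23,25,27,29,31} = 1⊕0⊕1⊕1⊕1⊕1⊕0⊕1⊕1⊕1⊕0⊕0⊕0⊕0⊕1 = 1
p2 = XOR of data positions {3,6,7,10,11,14,15,18,19,22,23,26,27,30,31} = 1⊕1⊕1⊕0⊕1⊕1⊕0⊕0⊕1⊕1⊕0⊕1⊕0⊕1⊕1 = 0
p4 = XOR of data positions {5,6,7,12,13,14,15,20,21,22,23,28,29,30,31} = 0⊕1⊕1⊕1⊕1⊕1⊕0⊕1⊕1⊕1⊕0⊕1⊕0⊕1⊕1 = 1
p8 = XOR of data positions {9,10,11,12,13,14,15,24,25,26,27,28,29,30,31} = 1⊕0⊕1⊕1⊕1⊕1⊕0⊕0⊕0⊕1⊕0⊕1⊕0⊕1⊕1 = 1
p16 = XOR of data positions {17,18,19,20,21,22,23,24,25,26,27,28,29,30,31} = 1⊕0⊕1⊕1⊕1⊕1⊕0⊕0⊕0⊕1⊕0⊕1⊕0⊕1⊕1 = 1
Parity bits p1,p2,p4,p8,p16 = 10111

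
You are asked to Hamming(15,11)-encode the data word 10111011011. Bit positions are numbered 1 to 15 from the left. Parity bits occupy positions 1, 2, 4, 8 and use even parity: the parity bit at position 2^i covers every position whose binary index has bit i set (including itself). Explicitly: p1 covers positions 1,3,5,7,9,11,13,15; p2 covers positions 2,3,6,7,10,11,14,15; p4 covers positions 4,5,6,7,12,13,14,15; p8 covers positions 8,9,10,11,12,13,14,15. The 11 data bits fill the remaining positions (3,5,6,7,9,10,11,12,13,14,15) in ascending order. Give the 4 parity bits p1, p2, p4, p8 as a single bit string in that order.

Place data bits at non-power-of-two positions: b3=1, b5=0, b6=1, b7=1, b9=1, b10=0, b11=1, b12=1, b13=0, b14=1, b15=1.
p1 = XOR of data positions {3,5,7,9,11,13,15} = 1⊕0⊕1⊕1⊕1⊕0⊕1 = 1
p2 = XOR of data positions {3,6,7,10,11,14,15} = 1⊕1⊕1⊕0⊕1⊕1⊕1 = 0
p4 = XOR of data positions {5,6,7,12,13,14,15} = 0⊕1⊕1⊕1⊕0⊕1⊕1 = 1
p8 = XOR of data positions {9,10,11,12,13,14,15} = 1⊕0⊕1⊕1⊕0⊕1⊕1 = 1
Parity bits p1,p2,p4,p8 = 1011

1011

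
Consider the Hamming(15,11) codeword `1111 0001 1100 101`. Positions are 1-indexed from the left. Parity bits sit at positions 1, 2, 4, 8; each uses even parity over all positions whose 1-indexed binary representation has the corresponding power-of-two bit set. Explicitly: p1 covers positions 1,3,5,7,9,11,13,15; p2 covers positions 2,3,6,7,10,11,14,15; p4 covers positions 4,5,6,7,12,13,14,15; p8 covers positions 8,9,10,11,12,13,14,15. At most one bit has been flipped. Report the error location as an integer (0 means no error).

s1: b1⊕b3⊕b5⊕b7⊕b9⊕b11⊕b13⊕b15 = 1⊕1⊕0⊕0⊕1⊕0⊕1⊕1 = 1
s2: b2⊕b3⊕b6⊕b7⊕b10⊕b11⊕b14⊕b15 = 1⊕1⊕0⊕0⊕1⊕0⊕0⊕1 = 0
s4: b4⊕b5⊕b6⊕b7⊕b12⊕b13⊕b14⊕b15 = 1⊕0⊕0⊕0⊕0⊕1⊕0⊕1 = 1
s8: b8⊕b9⊕b10⊕b11⊕b12⊕b13⊕b14⊕b15 = 1⊕1⊕1⊕0⊕0⊕1⊕0⊕1 = 1
Syndrome (s8...s1) = 1101 → position 13.

13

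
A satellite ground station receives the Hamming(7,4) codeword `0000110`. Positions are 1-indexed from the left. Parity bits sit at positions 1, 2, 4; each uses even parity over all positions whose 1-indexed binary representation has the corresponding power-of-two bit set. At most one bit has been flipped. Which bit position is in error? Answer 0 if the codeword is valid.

s1: b1⊕b3⊕b5⊕b7 = 0⊕0⊕1⊕0 = 1
s2: b2⊕b3⊕b6⊕b7 = 0⊕0⊕1⊕0 = 1
s4: b4⊕b5⊕b6⊕b7 = 0⊕1⊕1⊕0 = 0
Syndrome (s4...s1) = 011 → position 3.

3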